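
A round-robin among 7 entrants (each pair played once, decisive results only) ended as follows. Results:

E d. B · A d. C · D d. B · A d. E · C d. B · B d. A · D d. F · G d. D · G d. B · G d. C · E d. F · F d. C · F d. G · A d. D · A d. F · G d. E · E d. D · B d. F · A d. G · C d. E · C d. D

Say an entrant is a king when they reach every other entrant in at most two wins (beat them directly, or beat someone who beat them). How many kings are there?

4

A reaches everyone (king).
B reaches everyone (king).
C cannot reach G in two steps.
D cannot reach E in two steps.
E reaches everyone (king).
F cannot reach A in two steps.
G reaches everyone (king).
Kings: A, B, E, G — 4.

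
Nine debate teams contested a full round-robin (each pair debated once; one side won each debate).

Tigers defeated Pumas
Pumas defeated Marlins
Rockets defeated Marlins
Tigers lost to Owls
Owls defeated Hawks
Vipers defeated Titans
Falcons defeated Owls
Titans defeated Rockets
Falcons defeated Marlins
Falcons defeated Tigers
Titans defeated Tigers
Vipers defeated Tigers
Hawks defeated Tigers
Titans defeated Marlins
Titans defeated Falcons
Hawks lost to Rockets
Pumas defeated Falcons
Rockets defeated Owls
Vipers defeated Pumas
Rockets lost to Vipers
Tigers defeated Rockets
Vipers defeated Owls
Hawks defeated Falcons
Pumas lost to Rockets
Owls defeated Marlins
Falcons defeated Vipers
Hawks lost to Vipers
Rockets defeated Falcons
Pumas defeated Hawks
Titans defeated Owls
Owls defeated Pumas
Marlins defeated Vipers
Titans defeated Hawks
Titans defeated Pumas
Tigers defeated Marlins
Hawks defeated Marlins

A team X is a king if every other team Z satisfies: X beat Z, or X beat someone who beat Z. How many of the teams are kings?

3

Rockets cannot reach Titans in two steps.
Owls cannot reach Titans in two steps.
Hawks cannot reach Titans in two steps.
Falcons reaches everyone (king).
Vipers reaches everyone (king).
Tigers cannot reach Titans in two steps.
Marlins cannot reach Falcons in two steps.
Titans reaches everyone (king).
Pumas cannot reach Rockets, Titans in two steps.
Kings: Falcons, Vipers, Titans — 3.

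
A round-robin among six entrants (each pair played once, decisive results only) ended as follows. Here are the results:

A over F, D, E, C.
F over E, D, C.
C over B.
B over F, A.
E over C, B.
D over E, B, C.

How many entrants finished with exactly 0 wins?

Win totals: A 4, B 2, C 1, D 3, E 2, F 3.
No entrant has exactly 0 wins.

0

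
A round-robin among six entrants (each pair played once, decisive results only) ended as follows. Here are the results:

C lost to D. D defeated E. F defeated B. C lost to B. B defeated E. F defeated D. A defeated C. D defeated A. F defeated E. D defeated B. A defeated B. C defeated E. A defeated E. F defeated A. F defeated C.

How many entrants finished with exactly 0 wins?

1

Win totals: A 3, B 2, C 1, D 4, E 0, F 5.
Exactly 0: E — 1 entrant.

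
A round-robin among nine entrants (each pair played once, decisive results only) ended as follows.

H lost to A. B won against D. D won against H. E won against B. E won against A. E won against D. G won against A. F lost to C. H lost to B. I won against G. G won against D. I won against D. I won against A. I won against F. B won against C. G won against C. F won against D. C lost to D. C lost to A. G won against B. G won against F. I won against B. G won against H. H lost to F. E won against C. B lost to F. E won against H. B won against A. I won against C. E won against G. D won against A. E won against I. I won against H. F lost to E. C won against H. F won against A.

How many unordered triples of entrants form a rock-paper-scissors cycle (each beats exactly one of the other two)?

Win totals: A 2, B 4, C 2, D 3, E 8, F 4, G 6, H 0, I 7.
An entrant with w wins dominates both others in C(w,2) triples; summing gives 1 + 6 + 1 + 3 + 28 + 6 + 15 + 0 + 21 = 81 transitive triples.
Total triples C(9,3) = 84, so cyclic triples = 84 − 81 = 3.

3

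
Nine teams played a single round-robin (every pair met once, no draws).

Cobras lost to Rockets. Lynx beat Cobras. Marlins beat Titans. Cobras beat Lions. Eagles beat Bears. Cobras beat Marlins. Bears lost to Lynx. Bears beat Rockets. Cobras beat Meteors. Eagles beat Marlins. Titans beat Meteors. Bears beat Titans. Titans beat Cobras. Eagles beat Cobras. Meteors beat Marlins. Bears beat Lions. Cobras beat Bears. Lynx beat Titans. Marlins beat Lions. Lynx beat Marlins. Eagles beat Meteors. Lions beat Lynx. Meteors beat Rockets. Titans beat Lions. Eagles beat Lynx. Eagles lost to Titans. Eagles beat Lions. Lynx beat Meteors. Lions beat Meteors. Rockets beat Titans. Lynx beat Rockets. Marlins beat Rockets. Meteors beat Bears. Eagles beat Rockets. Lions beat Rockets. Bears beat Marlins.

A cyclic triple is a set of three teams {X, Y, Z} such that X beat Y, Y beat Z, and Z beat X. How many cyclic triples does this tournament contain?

Win totals: Rockets 2, Bears 4, Lions 3, Meteors 3, Eagles 7, Marlins 3, Cobras 4, Lynx 6, Titans 4.
A team with w wins dominates both others in C(w,2) triples; summing gives 1 + 6 + 3 + 3 + 21 + 3 + 6 + 15 + 6 = 64 transitive triples.
Total triples C(9,3) = 84, so cyclic triples = 84 − 64 = 20.

20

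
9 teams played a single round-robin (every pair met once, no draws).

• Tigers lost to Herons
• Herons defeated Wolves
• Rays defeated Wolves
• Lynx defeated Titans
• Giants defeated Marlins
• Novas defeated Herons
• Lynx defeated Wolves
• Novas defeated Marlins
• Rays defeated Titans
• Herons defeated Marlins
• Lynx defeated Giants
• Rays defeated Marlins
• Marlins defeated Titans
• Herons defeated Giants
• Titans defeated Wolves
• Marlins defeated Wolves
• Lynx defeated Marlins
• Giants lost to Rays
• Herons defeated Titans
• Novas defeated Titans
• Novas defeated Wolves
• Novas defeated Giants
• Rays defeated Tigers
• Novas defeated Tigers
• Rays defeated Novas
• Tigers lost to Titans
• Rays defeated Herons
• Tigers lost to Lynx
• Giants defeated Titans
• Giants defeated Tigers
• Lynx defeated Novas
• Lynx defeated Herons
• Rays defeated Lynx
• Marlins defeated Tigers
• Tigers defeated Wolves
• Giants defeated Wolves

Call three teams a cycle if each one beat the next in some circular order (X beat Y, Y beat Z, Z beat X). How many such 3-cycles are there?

Win totals: Rays 8, Lynx 7, Tigers 1, Marlins 3, Novas 6, Giants 4, Herons 5, Wolves 0, Titans 2.
A team with w wins dominates both others in C(w,2) triples; summing gives 28 + 21 + 0 + 3 + 15 + 6 + 10 + 0 + 1 = 84 transitive triples.
Total triples C(9,3) = 84, so cyclic triples = 84 − 84 = 0.

0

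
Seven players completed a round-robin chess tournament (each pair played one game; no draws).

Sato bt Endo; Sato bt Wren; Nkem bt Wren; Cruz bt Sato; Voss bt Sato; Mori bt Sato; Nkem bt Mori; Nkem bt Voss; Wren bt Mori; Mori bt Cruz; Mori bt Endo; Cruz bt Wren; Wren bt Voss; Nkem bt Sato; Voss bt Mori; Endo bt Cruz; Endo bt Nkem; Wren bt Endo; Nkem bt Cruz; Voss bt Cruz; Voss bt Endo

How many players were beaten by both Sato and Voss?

Sato beat: Endo, Wren.
Voss beat: Cruz, Sato, Endo, Mori.
Both beat: Endo — 1.

1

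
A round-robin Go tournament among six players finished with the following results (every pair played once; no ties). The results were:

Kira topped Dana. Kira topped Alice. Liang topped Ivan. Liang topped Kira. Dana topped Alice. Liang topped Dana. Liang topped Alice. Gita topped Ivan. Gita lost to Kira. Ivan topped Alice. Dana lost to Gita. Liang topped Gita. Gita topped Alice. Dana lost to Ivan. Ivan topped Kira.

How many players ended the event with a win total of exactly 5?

Win totals: Dana 1, Gita 3, Liang 5, Ivan 3, Alice 0, Kira 3.
Exactly 5: Liang — 1 player.

1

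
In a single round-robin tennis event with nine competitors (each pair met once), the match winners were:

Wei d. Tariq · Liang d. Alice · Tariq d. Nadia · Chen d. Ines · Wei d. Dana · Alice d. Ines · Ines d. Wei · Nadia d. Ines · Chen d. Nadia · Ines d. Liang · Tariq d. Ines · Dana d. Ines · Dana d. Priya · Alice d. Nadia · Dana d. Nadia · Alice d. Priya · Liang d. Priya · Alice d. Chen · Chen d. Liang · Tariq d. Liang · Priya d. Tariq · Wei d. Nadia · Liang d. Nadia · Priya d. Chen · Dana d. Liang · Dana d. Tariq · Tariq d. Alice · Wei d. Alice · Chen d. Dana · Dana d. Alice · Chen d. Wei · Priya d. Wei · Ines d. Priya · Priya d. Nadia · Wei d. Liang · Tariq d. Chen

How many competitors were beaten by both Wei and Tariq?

Wei beat: Alice, Tariq, Dana, Nadia, Liang.
Tariq beat: Alice, Nadia, Liang, Ines, Chen.
Both beat: Alice, Nadia, Liang — 3.

3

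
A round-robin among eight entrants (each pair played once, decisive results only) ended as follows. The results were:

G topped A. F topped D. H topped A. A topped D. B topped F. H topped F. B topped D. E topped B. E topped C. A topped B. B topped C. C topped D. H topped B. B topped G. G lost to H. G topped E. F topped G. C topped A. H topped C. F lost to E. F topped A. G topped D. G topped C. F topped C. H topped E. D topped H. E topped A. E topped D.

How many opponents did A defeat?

2

A's results: beat B, D; lost to C, E, F, G, H.
That is 2 wins.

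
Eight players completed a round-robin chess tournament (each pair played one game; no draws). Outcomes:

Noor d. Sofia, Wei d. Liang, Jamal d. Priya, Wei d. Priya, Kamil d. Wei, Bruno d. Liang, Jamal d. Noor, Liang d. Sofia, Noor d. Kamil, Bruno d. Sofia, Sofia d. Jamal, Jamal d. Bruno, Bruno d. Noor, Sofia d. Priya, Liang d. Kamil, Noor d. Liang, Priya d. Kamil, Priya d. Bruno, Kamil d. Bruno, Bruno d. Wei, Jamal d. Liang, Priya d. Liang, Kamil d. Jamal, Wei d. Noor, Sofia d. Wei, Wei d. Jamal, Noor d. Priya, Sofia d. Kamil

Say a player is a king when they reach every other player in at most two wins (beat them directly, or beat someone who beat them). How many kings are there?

7

Priya reaches everyone (king).
Liang cannot reach Noor in two steps.
Noor reaches everyone (king).
Bruno reaches everyone (king).
Wei reaches everyone (king).
Kamil reaches everyone (king).
Sofia reaches everyone (king).
Jamal reaches everyone (king).
Kings: Priya, Noor, Bruno, Wei, Kamil, Sofia, Jamal — 7.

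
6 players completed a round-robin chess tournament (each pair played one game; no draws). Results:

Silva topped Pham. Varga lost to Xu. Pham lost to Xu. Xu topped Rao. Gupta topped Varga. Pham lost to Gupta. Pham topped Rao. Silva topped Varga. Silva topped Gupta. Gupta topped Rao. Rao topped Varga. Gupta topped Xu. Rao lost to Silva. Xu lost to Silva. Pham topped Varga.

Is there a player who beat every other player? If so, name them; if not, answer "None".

Silva

Silva has 5 wins out of 5 opponents — a perfect record.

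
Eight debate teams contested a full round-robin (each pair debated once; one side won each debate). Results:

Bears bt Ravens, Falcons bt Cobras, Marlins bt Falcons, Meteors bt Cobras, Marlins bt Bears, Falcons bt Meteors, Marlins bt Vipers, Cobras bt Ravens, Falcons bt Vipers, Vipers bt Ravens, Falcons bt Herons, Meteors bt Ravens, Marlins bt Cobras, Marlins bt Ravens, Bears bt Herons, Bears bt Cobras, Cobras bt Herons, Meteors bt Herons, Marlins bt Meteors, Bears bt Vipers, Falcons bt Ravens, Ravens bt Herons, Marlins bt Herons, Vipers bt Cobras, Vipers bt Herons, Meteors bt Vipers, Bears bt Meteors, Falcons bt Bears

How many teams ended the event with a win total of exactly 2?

1

Win totals: Meteors 4, Bears 5, Ravens 1, Falcons 6, Vipers 3, Marlins 7, Herons 0, Cobras 2.
Exactly 2: Cobras — 1 team.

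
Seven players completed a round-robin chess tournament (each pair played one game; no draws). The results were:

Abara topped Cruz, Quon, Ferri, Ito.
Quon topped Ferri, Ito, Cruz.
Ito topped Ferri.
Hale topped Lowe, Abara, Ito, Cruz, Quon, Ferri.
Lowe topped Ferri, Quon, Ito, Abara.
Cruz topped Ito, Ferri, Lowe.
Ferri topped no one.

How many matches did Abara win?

Abara's results: beat Ferri, Ito, Quon, Cruz; lost to Lowe, Hale.
That is 4 wins.

4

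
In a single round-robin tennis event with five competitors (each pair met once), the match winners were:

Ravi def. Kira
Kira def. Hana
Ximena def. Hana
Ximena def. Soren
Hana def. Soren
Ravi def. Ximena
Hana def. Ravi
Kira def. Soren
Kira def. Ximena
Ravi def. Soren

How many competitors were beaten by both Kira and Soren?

Kira beat: Soren, Ximena, Hana.
Soren beat: no one.
No one was beaten by both.

0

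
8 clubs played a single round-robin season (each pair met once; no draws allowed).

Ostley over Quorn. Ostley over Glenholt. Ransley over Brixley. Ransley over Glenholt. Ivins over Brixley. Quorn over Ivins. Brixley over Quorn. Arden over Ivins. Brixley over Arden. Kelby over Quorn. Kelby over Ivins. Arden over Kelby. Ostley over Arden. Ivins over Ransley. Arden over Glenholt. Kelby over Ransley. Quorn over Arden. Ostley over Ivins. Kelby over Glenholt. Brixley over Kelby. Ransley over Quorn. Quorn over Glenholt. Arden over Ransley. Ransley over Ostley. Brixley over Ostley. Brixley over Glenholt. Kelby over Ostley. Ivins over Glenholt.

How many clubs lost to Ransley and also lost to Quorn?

1

Ransley beat: Ostley, Glenholt, Brixley, Quorn.
Quorn beat: Glenholt, Ivins, Arden.
Both beat: Glenholt — 1.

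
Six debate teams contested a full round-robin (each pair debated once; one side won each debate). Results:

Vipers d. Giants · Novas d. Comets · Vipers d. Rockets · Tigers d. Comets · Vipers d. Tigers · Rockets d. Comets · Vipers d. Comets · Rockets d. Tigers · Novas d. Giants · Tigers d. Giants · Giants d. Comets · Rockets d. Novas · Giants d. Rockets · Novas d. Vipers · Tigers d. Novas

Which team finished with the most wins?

Win totals: Vipers 4, Rockets 3, Novas 3, Giants 2, Comets 0, Tigers 3.
Vipers leads with 4 wins (next highest: 3).

Vipers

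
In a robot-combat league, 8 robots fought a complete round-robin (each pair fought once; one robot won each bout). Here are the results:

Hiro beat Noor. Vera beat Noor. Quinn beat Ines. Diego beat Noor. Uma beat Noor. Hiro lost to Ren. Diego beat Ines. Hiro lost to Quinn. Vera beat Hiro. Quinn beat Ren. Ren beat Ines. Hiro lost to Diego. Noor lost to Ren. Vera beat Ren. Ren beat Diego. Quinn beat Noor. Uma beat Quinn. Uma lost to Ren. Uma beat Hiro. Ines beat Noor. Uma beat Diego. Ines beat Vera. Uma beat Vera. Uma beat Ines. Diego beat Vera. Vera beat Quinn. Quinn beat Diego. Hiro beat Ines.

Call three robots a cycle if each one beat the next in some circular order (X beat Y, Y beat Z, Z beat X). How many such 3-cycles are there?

Win totals: Quinn 5, Ines 2, Hiro 2, Diego 4, Uma 6, Noor 0, Ren 5, Vera 4.
A robot with w wins dominates both others in C(w,2) triples; summing gives 10 + 1 + 1 + 6 + 15 + 0 + 10 + 6 = 49 transitive triples.
Total triples C(8,3) = 56, so cyclic triples = 56 − 49 = 7.

7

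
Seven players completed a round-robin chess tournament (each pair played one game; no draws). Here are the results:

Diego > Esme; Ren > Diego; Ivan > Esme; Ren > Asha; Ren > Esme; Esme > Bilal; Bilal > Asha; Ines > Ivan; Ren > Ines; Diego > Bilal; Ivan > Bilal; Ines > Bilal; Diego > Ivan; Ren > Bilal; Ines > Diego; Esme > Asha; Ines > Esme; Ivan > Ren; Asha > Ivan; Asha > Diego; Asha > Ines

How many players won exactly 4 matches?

Win totals: Ines 4, Ivan 3, Ren 5, Diego 3, Asha 3, Bilal 1, Esme 2.
Exactly 4: Ines — 1 player.

1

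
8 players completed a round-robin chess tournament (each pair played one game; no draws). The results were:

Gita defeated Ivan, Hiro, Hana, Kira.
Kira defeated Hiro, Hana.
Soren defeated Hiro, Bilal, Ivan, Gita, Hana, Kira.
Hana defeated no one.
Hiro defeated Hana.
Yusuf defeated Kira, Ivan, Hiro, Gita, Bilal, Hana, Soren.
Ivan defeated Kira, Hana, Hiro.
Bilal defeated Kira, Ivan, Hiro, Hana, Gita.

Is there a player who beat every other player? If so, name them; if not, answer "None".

Yusuf

Yusuf has 7 wins out of 7 opponents — a perfect record.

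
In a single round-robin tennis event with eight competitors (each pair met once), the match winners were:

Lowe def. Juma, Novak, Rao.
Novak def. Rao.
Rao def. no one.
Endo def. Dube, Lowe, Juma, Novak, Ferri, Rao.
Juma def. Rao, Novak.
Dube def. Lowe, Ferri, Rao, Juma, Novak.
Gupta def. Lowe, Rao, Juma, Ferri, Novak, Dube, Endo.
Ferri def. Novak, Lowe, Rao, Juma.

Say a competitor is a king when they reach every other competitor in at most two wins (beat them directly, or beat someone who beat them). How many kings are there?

Juma cannot reach Lowe, Gupta, Ferri, Endo, Dube in two steps.
Novak cannot reach Juma, Lowe, Gupta, Ferri, Endo, Dube in two steps.
Lowe cannot reach Gupta, Ferri, Endo, Dube in two steps.
Rao cannot reach Juma, Novak, Lowe, Gupta, Ferri, Endo, Dube in two steps.
Gupta reaches everyone (king).
Ferri cannot reach Gupta, Endo, Dube in two steps.
Endo cannot reach Gupta in two steps.
Dube cannot reach Gupta, Endo in two steps.
Kings: Gupta — 1.

1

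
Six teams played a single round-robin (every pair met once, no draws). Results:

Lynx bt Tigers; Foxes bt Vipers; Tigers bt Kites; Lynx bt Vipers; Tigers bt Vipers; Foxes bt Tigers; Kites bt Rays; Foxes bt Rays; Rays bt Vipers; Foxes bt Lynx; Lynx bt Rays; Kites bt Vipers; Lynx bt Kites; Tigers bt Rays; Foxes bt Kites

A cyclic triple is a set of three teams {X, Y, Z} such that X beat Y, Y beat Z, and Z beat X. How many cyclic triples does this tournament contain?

0

Win totals: Tigers 3, Lynx 4, Rays 1, Foxes 5, Vipers 0, Kites 2.
A team with w wins dominates both others in C(w,2) triples; summing gives 3 + 6 + 0 + 10 + 0 + 1 = 20 transitive triples.
Total triples C(6,3) = 20, so cyclic triples = 20 − 20 = 0.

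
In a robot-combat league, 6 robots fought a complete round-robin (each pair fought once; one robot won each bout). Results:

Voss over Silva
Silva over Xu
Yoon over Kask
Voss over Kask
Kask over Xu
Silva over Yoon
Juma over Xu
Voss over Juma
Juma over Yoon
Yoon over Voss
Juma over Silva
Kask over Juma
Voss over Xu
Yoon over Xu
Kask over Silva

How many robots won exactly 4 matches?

1

Win totals: Juma 3, Yoon 3, Xu 0, Voss 4, Kask 3, Silva 2.
Exactly 4: Voss — 1 robot.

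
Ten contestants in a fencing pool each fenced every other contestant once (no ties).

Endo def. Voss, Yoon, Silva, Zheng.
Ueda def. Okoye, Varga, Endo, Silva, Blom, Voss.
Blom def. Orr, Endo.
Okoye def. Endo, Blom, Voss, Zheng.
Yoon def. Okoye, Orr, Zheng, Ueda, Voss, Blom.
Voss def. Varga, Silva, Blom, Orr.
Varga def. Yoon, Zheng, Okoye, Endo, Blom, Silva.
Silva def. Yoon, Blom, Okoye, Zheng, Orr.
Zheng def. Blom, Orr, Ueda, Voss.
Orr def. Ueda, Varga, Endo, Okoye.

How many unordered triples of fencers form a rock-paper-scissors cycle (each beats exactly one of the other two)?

34

Win totals: Endo 4, Yoon 6, Varga 6, Voss 4, Zheng 4, Orr 4, Blom 2, Silva 5, Okoye 4, Ueda 6.
A fencer with w wins dominates both others in C(w,2) triples; summing gives 6 + 15 + 15 + 6 + 6 + 6 + 1 + 10 + 6 + 15 = 86 transitive triples.
Total triples C(10,3) = 120, so cyclic triples = 120 − 86 = 34.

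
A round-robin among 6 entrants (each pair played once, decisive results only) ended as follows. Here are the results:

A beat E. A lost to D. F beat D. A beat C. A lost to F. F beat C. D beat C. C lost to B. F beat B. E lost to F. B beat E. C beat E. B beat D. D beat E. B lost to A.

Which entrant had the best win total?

F

Win totals: A 3, B 3, C 1, D 3, E 0, F 5.
F leads with 5 wins (next highest: 3).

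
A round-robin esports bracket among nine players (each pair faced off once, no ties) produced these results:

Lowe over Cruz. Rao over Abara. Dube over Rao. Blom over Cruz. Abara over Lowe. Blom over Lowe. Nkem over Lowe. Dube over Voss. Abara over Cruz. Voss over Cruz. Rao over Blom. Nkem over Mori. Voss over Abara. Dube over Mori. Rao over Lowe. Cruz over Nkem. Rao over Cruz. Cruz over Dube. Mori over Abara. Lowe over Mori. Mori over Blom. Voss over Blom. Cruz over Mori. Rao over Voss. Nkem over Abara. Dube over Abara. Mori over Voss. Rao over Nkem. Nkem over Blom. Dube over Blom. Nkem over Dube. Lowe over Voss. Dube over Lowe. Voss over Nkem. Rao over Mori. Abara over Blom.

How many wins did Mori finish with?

3

Mori's results: beat Abara, Voss, Blom; lost to Lowe, Cruz, Rao, Nkem, Dube.
That is 3 wins.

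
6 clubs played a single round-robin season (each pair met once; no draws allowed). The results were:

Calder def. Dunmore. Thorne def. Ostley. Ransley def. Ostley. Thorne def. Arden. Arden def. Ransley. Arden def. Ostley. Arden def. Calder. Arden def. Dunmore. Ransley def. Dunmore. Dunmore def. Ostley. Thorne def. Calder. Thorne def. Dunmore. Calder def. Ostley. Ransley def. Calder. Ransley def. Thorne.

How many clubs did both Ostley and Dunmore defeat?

Ostley beat: no one.
Dunmore beat: Ostley.
No one was beaten by both.

0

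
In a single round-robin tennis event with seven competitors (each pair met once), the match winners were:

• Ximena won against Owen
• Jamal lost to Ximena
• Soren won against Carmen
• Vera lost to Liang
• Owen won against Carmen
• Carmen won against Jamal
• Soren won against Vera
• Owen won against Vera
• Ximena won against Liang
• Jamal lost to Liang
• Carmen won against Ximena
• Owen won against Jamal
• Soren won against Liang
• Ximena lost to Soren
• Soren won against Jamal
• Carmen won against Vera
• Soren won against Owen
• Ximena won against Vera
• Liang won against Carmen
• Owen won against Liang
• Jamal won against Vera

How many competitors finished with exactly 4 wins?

Win totals: Vera 0, Owen 4, Carmen 3, Soren 6, Ximena 4, Liang 3, Jamal 1.
Exactly 4: Owen, Ximena — 2 competitors.

2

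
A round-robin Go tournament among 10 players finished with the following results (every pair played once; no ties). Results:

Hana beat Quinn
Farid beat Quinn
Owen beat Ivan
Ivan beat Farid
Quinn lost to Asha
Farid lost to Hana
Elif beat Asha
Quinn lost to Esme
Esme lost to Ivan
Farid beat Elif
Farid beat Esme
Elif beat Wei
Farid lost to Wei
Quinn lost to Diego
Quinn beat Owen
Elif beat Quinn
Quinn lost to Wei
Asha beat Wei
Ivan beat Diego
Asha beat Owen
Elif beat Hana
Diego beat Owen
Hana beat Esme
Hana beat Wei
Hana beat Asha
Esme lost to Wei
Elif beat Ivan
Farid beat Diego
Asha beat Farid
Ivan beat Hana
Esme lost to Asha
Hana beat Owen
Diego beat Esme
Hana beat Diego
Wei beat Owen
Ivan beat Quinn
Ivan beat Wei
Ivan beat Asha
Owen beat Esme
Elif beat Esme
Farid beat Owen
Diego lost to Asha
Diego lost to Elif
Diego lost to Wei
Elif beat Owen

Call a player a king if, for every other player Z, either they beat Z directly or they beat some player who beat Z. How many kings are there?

4

Hana reaches everyone (king).
Farid reaches everyone (king).
Esme cannot reach Hana, Farid, Asha, Diego, Wei, Ivan, Elif in two steps.
Quinn cannot reach Hana, Farid, Asha, Diego, Wei, Elif in two steps.
Asha cannot reach Hana in two steps.
Diego cannot reach Hana, Farid, Asha, Wei, Elif in two steps.
Wei cannot reach Hana, Asha in two steps.
Ivan reaches everyone (king).
Owen cannot reach Elif in two steps.
Elif reaches everyone (king).
Kings: Hana, Farid, Ivan, Elif — 4.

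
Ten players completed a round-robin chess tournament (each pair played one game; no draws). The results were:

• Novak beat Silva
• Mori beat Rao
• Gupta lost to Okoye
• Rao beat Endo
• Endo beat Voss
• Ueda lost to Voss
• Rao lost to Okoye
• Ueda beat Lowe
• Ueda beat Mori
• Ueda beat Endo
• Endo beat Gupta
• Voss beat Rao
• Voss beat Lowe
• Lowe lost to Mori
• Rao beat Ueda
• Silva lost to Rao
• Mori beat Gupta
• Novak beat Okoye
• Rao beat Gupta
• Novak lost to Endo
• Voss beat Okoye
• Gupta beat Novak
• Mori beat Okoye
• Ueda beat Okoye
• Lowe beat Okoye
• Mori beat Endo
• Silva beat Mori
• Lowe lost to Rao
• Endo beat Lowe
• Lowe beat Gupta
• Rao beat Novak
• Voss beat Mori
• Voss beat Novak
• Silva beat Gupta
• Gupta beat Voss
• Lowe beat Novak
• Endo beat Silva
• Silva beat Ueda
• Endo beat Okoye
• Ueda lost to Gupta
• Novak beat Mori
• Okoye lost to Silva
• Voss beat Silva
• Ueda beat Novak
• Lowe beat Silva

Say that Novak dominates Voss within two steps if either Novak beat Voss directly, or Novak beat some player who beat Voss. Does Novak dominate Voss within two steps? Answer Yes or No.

Novak did not beat Voss directly.
Novak beat Mori, Silva, Okoye, but each of them lost to Voss. No two-step path.

No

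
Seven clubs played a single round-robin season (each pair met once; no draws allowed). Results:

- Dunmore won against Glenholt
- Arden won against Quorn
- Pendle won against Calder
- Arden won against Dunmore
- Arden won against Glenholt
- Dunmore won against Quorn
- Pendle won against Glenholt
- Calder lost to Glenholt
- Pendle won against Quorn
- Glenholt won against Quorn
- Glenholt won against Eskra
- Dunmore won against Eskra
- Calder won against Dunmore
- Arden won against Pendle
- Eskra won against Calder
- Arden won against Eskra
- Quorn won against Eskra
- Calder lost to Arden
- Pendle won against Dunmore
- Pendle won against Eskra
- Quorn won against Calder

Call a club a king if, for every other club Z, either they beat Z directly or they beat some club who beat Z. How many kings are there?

1

Arden reaches everyone (king).
Glenholt cannot reach Arden, Pendle in two steps.
Eskra cannot reach Arden, Glenholt, Pendle, Quorn in two steps.
Dunmore cannot reach Arden, Pendle in two steps.
Pendle cannot reach Arden in two steps.
Quorn cannot reach Arden, Glenholt, Pendle in two steps.
Calder cannot reach Arden, Pendle in two steps.
Kings: Arden — 1.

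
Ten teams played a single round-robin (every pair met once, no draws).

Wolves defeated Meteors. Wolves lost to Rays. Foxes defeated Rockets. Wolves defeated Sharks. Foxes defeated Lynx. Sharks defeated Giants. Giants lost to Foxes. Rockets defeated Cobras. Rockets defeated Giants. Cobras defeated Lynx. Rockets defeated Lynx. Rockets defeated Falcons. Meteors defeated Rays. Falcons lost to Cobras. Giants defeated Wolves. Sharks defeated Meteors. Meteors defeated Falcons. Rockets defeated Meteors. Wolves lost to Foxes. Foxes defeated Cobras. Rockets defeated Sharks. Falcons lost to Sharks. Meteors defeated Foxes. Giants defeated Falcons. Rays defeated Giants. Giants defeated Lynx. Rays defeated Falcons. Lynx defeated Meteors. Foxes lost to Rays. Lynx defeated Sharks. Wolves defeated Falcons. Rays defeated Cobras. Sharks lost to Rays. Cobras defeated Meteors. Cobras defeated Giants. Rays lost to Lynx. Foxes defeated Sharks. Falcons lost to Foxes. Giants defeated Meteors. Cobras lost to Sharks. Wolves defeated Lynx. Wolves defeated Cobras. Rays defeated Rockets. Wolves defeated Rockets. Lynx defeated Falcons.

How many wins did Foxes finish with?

7

Foxes' results: beat Wolves, Giants, Sharks, Cobras, Lynx, Falcons, Rockets; lost to Rays, Meteors.
That is 7 wins.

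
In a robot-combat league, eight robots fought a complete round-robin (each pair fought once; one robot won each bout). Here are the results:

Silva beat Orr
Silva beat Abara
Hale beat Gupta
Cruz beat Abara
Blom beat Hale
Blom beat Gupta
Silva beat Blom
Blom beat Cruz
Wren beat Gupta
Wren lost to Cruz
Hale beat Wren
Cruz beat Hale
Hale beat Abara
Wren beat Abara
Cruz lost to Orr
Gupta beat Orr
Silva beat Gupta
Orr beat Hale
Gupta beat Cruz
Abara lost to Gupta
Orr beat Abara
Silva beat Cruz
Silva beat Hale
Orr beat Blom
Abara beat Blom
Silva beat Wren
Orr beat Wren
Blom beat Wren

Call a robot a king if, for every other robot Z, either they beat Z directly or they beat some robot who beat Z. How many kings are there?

1

Cruz cannot reach Silva, Orr in two steps.
Abara cannot reach Silva, Orr in two steps.
Silva reaches everyone (king).
Blom cannot reach Silva in two steps.
Wren cannot reach Silva, Hale in two steps.
Gupta cannot reach Silva in two steps.
Hale cannot reach Silva in two steps.
Orr cannot reach Silva in two steps.
Kings: Silva — 1.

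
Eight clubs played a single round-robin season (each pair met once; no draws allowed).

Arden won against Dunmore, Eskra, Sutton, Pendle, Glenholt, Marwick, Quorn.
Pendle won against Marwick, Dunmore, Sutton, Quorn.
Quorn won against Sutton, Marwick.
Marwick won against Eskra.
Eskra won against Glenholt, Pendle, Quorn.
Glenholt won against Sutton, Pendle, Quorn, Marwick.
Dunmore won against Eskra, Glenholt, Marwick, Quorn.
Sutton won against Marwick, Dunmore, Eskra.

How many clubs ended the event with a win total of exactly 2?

1

Win totals: Quorn 2, Arden 7, Marwick 1, Sutton 3, Glenholt 4, Pendle 4, Dunmore 4, Eskra 3.
Exactly 2: Quorn — 1 club.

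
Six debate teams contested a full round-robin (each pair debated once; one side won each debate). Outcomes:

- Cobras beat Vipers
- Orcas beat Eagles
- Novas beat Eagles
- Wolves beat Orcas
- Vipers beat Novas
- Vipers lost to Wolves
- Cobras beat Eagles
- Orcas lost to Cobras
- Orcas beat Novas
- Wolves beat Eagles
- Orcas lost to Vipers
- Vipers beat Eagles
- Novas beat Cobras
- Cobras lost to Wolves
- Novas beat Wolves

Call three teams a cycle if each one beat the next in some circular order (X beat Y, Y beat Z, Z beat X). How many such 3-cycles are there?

4

Win totals: Vipers 3, Orcas 2, Wolves 4, Eagles 0, Cobras 3, Novas 3.
A team with w wins dominates both others in C(w,2) triples; summing gives 3 + 1 + 6 + 0 + 3 + 3 = 16 transitive triples.
Total triples C(6,3) = 20, so cyclic triples = 20 − 16 = 4.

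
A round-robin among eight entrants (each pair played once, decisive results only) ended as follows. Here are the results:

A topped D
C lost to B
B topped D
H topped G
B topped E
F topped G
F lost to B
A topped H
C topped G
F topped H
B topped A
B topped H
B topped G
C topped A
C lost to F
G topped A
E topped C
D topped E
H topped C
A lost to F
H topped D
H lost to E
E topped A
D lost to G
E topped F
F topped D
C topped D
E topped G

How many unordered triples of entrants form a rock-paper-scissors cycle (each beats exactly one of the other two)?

Win totals: A 2, B 7, C 3, D 1, E 5, F 5, G 2, H 3.
An entrant with w wins dominates both others in C(w,2) triples; summing gives 1 + 21 + 3 + 0 + 10 + 10 + 1 + 3 = 49 transitive triples.
Total triples C(8,3) = 56, so cyclic triples = 56 − 49 = 7.

7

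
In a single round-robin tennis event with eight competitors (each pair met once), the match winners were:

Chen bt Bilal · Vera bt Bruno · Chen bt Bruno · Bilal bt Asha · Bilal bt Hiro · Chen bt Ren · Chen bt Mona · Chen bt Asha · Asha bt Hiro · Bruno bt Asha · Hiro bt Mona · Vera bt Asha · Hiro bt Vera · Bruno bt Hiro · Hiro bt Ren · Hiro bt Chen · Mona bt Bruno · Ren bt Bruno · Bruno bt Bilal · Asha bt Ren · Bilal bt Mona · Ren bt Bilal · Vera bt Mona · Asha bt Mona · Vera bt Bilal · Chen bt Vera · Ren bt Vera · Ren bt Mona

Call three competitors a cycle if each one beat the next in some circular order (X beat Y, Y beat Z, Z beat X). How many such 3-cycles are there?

Win totals: Asha 3, Vera 4, Ren 4, Bruno 3, Hiro 4, Mona 1, Bilal 3, Chen 6.
A competitor with w wins dominates both others in C(w,2) triples; summing gives 3 + 6 + 6 + 3 + 6 + 0 + 3 + 15 = 42 transitive triples.
Total triples C(8,3) = 56, so cyclic triples = 56 − 42 = 14.

14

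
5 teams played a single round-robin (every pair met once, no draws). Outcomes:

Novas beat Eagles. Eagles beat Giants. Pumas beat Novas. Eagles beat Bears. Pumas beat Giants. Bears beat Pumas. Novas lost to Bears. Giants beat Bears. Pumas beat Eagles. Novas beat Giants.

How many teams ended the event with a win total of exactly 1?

Win totals: Bears 2, Novas 2, Pumas 3, Eagles 2, Giants 1.
Exactly 1: Giants — 1 team.

1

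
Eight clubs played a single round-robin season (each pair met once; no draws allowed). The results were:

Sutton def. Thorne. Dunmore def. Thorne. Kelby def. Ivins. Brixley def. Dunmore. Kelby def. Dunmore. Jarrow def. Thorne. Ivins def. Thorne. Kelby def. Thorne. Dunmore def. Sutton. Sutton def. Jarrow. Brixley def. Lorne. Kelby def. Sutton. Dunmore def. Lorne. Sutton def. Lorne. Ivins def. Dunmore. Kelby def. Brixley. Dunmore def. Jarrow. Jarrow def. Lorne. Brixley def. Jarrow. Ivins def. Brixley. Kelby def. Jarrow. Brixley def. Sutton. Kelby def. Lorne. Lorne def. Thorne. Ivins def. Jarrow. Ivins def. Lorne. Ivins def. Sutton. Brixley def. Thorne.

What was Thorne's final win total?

Thorne's results: beat no one; lost to Dunmore, Sutton, Kelby, Jarrow, Brixley, Ivins, Lorne.
That is 0 wins.

0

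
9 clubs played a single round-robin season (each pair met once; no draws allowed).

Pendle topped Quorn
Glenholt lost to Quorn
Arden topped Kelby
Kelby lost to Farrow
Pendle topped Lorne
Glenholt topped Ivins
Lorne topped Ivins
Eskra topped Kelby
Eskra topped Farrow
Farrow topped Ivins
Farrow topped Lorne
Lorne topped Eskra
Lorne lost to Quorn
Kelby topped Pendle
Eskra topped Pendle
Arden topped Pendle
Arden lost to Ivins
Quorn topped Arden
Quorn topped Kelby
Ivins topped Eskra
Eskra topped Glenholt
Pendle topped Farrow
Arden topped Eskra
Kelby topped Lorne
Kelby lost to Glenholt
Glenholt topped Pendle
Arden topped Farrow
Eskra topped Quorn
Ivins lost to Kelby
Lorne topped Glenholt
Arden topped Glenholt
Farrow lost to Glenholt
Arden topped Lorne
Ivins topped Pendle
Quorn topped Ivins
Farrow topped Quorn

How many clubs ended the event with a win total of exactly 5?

2

Win totals: Pendle 3, Glenholt 4, Ivins 3, Farrow 4, Eskra 5, Kelby 3, Lorne 3, Arden 6, Quorn 5.
Exactly 5: Eskra, Quorn — 2 clubs.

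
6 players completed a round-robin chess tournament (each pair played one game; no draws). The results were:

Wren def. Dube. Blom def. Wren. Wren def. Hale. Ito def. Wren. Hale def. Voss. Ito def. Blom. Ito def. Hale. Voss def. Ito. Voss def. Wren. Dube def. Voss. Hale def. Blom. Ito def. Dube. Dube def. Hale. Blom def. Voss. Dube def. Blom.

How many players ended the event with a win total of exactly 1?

Win totals: Ito 4, Hale 2, Blom 2, Dube 3, Wren 2, Voss 2.
No player has exactly 1 wins.

0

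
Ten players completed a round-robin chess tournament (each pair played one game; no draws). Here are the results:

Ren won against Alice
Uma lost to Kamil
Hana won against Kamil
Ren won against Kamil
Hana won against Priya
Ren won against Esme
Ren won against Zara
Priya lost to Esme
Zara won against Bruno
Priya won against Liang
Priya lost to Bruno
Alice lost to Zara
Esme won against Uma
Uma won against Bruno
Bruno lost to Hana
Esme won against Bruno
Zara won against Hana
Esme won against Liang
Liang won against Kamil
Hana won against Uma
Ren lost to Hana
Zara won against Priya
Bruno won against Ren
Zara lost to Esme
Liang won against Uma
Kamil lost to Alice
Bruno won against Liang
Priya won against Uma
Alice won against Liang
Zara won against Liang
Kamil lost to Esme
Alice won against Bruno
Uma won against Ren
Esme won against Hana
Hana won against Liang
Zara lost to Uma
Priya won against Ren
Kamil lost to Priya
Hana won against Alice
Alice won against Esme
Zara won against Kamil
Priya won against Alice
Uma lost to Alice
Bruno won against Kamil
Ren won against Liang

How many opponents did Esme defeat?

7

Esme's results: beat Kamil, Zara, Uma, Hana, Bruno, Liang, Priya; lost to Ren, Alice.
That is 7 wins.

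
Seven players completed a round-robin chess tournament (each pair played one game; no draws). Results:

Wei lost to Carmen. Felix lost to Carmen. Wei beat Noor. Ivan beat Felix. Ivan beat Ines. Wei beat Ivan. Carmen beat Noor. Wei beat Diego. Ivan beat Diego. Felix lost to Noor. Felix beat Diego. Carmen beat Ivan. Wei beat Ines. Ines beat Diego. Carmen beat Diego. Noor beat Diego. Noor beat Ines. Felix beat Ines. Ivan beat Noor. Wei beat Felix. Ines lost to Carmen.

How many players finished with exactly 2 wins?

1

Win totals: Carmen 6, Ivan 4, Diego 0, Noor 3, Felix 2, Wei 5, Ines 1.
Exactly 2: Felix — 1 player.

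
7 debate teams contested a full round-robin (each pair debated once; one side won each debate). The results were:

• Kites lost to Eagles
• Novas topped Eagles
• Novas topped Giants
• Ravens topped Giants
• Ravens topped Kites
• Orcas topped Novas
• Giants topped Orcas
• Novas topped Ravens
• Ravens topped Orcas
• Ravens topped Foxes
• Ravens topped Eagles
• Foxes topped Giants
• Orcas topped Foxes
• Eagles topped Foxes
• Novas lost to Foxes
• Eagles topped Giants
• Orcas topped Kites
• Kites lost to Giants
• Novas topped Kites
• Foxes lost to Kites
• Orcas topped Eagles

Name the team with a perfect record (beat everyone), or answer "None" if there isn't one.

Highest win total is Ravens with 5 (out of 6 possible).
Ravens lost to Novas, so no team went undefeated.

None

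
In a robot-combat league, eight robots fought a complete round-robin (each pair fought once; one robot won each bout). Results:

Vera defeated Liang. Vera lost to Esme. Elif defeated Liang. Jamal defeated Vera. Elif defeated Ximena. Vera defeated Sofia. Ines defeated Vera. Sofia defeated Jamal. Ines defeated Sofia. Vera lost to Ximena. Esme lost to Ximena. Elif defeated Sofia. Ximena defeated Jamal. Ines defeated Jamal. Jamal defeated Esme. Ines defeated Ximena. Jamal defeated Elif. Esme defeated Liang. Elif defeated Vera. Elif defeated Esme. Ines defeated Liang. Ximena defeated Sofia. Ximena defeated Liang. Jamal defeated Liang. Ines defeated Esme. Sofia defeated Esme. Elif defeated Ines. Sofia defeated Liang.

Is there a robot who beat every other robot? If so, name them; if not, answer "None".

None

Highest win total is Ines with 6 (out of 7 possible).
Ines lost to Elif, so no robot went undefeated.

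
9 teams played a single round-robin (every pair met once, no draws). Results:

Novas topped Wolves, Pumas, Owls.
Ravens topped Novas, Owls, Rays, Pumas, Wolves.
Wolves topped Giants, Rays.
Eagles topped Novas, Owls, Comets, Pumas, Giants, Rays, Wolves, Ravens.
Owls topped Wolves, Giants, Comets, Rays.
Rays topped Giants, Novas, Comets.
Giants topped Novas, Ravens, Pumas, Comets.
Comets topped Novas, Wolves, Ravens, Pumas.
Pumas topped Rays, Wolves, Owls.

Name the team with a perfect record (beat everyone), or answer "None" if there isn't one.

Eagles has 8 wins out of 8 opponents — a perfect record.

Eagles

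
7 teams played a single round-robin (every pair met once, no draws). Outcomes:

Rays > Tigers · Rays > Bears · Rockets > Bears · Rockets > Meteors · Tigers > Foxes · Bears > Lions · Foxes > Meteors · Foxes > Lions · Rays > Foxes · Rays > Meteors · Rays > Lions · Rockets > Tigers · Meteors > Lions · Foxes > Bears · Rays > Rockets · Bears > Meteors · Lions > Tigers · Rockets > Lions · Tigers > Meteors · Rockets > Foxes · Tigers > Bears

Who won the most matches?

Win totals: Foxes 3, Lions 1, Bears 2, Tigers 3, Rockets 5, Meteors 1, Rays 6.
Rays leads with 6 wins (next highest: 5).

Rays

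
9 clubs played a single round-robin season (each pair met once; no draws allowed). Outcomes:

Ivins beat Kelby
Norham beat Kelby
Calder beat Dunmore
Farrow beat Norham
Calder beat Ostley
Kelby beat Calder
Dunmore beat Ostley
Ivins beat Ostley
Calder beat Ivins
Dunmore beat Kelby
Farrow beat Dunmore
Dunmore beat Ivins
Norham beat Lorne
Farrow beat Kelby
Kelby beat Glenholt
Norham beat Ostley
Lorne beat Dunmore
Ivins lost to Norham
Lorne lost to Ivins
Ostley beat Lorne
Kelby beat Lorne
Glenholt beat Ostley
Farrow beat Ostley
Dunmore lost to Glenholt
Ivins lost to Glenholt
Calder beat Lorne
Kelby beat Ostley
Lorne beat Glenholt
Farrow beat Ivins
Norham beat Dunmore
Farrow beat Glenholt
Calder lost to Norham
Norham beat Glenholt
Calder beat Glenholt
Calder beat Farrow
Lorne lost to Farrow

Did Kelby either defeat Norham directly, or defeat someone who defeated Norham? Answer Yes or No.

No

Kelby did not beat Norham directly.
Kelby beat Glenholt, Calder, Ostley, Lorne, but each of them lost to Norham. No two-step path.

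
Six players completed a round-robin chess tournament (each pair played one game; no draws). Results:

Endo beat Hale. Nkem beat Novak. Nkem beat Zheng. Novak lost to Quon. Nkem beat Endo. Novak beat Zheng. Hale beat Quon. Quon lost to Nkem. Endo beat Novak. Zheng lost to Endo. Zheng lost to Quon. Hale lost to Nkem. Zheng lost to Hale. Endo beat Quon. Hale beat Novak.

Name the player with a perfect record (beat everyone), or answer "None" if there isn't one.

Nkem

Nkem has 5 wins out of 5 opponents — a perfect record.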